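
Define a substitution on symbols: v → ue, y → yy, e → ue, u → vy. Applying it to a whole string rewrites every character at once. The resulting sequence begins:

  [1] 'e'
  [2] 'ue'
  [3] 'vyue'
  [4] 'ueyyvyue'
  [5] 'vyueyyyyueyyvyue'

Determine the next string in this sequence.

Rewriting the 16 symbols of vyueyyyyueyyvyue one by one yields ue yy vy ue yy yy yy yy vy ue yy yy ue yy vy ue; concatenated:

ueyyvyueyyyyyyyyvyueyyyyueyyvyue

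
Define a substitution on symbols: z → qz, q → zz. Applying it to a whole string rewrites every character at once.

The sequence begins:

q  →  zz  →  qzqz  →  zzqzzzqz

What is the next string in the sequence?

Apply φ to zzqzzzqz symbol by symbol: z→qz, z→qz, q→zz, z→qz, z→qz, z→qz, q→zz, z→qz; joined: qz qz zz qz qz qz zz qz.

qzqzzzqzqzqzzzqz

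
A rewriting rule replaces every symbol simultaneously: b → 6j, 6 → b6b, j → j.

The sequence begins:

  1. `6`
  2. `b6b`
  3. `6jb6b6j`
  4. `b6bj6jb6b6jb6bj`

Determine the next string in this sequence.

Rewriting the 15 symbols of b6bj6jb6b6jb6bj one by one yields 6j b6b 6j j b6b j 6j b6b 6j b6b j 6j b6b 6j j; concatenated:

6jb6b6jjb6bj6jb6b6jb6bj6jb6b6jj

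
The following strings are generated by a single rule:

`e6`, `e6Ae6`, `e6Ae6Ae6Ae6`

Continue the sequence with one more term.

s(k+1) = s(k)·A·s(k) — each term doubles the last with 'A' between the halves.
One more doubling of e6Ae6Ae6Ae6 gives the answer.

e6Ae6Ae6Ae6Ae6Ae6Ae6Ae6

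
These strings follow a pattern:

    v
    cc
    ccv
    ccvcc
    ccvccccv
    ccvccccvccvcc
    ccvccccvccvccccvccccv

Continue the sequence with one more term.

Each term (from the third on) is the previous term followed by the one before it: term 3 = cc·v = ccv.
Continuing: ccvccccvccvccccvccccv · ccvccccvccvcc gives term 8.

ccvccccvccvccccvccccvccvccccvccvcc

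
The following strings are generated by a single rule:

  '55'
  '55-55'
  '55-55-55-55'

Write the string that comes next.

Every step duplicates the string with '-' between the halves.
One more doubling of 55-55-55-55 gives the answer.

55-55-55-55-55-55-55-55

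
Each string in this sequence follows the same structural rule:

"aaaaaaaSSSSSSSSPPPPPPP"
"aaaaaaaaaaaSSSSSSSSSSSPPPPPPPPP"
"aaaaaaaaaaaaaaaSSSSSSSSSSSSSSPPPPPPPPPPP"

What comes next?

Term n consists of 4n-1 a's, followed by 3n+2 S's, followed by 2n+3 P's, where the shown terms are n = 2, 3, 4.
For the next term, n = 5, so the run lengths are 19, 17, 13.

aaaaaaaaaaaaaaaaaaaSSSSSSSSSSSSSSSSSPPPPPPPPPPPPP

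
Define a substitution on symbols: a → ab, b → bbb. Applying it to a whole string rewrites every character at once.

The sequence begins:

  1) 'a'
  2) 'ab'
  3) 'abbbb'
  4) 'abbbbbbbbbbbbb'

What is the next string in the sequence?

Rewriting the 14 symbols of abbbbbbbbbbbbb one by one yields ab bbb bbb bbb bbb bbb bbb bbb bbb bbb bbb bbb bbb bbb; concatenated:

abbbbbbbbbbbbbbbbbbbbbbbbbbbbbbbbbbbbbbbb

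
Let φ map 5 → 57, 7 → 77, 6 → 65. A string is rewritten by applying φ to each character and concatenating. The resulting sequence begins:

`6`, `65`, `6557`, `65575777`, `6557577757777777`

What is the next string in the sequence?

φ(6557577757777777) expands symbol-by-symbol to 65 57 57 77 57 77 77 77 57 77 77 77 77 77 77 77; joining the 16 pieces gives the next term.

65575777577777775777777777777777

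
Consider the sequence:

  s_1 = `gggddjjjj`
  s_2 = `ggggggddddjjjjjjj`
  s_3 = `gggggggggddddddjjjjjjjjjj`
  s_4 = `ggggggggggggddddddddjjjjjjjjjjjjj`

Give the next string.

gggggggggggggggddddddddddjjjjjjjjjjjjjjjj

Each string has the form g^{3n} d^{2n} j^{3n+1} (n = 1, 2, …).
Setting n = 5 gives 15, 10, 16 characters in each block.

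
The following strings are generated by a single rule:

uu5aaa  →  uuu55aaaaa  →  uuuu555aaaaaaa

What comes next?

uuuuu5555aaaaaaaaa

Reading off run lengths: u runs 2, 3, 4; 5 runs 1, 2, 3; a runs 3, 5, 7 — each is linear in n (n = 1, 2, …).
Setting n = 4 gives 5, 4, 9 characters in each block.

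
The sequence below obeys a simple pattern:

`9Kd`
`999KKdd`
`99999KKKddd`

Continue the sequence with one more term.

9999999KKKKdddd

Term n consists of 2n-1 9's, followed by n K's, followed by n d's (n = 1, 2, …).
At n = 4 the blocks have lengths 7, 4, 4.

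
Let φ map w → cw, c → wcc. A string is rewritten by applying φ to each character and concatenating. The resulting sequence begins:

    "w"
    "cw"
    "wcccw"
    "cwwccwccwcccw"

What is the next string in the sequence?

Replace each of the 13 characters of cwwccwccwcccw in place — wcc cw cw wcc wcc cw wcc wcc cw wcc wcc wcc cw — and concatenate.

wcccwcwwccwcccwwccwcccwwccwccwcccw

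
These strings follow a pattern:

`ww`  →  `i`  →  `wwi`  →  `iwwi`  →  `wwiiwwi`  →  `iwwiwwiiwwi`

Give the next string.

Each term (from the third on) is the two preceding terms concatenated in order: term 3 = ww·i = wwi.
Continuing: wwiiwwi · iwwiwwiiwwi gives term 7.

wwiiwwiiwwiwwiiwwi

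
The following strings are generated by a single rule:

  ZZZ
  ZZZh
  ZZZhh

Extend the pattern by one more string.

Every step adds h to the end: s(k+1) = s(k)·h.
Applying this once more to ZZZhh:

ZZZhhh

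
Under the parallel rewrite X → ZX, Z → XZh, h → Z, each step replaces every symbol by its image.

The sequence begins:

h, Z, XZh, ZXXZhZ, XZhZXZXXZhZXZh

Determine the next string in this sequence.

Rewriting the 14 symbols of XZhZXZXXZhZXZh one by one yields ZX XZh Z XZh ZX XZh ZX ZX XZh Z XZh ZX XZh Z; concatenated:

ZXXZhZXZhZXXZhZXZXXZhZXZhZXXZhZ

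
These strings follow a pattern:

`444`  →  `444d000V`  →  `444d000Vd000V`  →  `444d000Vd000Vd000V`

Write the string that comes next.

The strings grow by a fixed suffix d000V each time.
So the next term is 444d000Vd000Vd000V·d000V.

444d000Vd000Vd000Vd000V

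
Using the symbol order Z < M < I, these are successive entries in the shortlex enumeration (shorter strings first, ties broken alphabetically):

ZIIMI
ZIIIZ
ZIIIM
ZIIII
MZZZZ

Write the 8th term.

Stepping forward 3 times from MZZZZ: MZZZZ → MZZZM → MZZZI, then the target.

MZZMZ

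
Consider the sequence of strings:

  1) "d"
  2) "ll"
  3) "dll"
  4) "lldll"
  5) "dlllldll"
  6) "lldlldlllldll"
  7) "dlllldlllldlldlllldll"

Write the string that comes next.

From term 3 onward, concatenate the second-to-last term with the last: d·ll = dll, ll·dll = lldll, …
Continuing: lldlldlllldll · dlllldlllldlldlllldll gives term 8.

lldlldlllldlldlllldlllldlldlllldll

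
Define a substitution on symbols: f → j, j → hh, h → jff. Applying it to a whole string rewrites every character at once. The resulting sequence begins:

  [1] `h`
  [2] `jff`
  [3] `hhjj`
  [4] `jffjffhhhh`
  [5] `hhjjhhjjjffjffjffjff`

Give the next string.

jffjffhhhhjffjffhhhhhhjjhhjjhhjjhhjj

Applying the rule to each of the 20 symbols of hhjjhhjjjffjffjffjff gives the pieces jff jff hh hh jff jff hh hh hh j j hh j j hh j j hh j j, which concatenate to the answer.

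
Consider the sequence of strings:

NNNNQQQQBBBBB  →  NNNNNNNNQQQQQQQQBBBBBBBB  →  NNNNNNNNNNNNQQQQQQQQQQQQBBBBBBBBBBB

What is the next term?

NNNNNNNNNNNNNNNNQQQQQQQQQQQQQQQQBBBBBBBBBBBBBB

Reading off run lengths: N runs 4, 8, 12; Q runs 4, 8, 12; B runs 5, 8, 11 — each is linear in n (n = 1, 2, …).
Setting n = 4 gives 16, 16, 14 characters in each block.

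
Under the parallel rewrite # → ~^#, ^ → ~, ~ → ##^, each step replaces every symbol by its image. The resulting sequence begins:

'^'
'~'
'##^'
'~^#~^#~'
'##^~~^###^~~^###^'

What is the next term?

φ(##^~~^###^~~^###^) expands symbol-by-symbol to ~^# ~^# ~ ##^ ##^ ~ ~^# ~^# ~^# ~ ##^ ##^ ~ ~^# ~^# ~^# ~; joining the 17 pieces gives the next term.

~^#~^#~##^##^~~^#~^#~^#~##^##^~~^#~^#~^#~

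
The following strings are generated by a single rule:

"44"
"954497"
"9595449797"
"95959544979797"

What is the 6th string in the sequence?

Each term wraps the previous one in 95 on the left and 97 on the right.
From 95959544979797, 2 further steps: 95959544979797 → 959595954497979797 → (answer).

9595959595449797979797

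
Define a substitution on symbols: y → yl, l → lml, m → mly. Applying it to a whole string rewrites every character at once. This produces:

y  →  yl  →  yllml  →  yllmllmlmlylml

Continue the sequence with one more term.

yllmllmlmlylmllmlmlylmlmlylmlyllmlmlylml

Replace each of the 14 characters of yllmllmlmlylml in place — yl lml lml mly lml lml mly lml mly lml yl lml mly lml — and concatenate.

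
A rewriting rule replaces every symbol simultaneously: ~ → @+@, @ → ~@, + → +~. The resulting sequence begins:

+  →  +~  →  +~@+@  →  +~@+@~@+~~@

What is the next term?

Rewriting each symbol of +~@+@~@+~~@: +→+~, ~→@+@, @→~@, +→+~, @→~@, ~→@+@, @→~@, +→+~, ~→@+@, ~→@+@, @→~@, which concatenates to +~ @+@ ~@ +~ ~@ @+@ ~@ +~ @+@ @+@ ~@.

+~@+@~@+~~@@+@~@+~@+@@+@~@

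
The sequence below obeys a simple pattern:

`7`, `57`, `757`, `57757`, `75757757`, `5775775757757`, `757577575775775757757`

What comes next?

5775775757757757577575775775757757

Each term (from the third on) is the two preceding terms concatenated in order: term 3 = 7·57 = 757.
Continuing: 5775775757757 · 757577575775775757757 gives term 8.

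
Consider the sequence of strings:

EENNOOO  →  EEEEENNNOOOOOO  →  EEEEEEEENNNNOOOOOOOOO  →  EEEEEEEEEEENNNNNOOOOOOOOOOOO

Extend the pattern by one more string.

EEEEEEEEEEEEEENNNNNNOOOOOOOOOOOOOOO

Term n consists of 3n-1 E's, followed by n+1 N's, followed by 3n O's (n = 1, 2, …).
For the next term, n = 5, so the run lengths are 14, 6, 15.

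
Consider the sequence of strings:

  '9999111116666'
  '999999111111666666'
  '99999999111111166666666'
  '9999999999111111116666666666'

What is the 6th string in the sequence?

99999999999999111111111166666666666666

Each string has the form 9^{2n} 1^{n+3} 6^{2n}, where the shown terms are n = 2, 3, 4, 5.
For term 6, n = 7, so the run lengths are 14, 10, 14.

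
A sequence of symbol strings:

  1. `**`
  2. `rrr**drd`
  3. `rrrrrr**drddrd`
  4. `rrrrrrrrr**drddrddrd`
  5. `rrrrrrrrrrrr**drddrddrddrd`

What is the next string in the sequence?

rrrrrrrrrrrrrrr**drddrddrddrddrd

s(k+1) = rrr·s(k)·drd, so each term gains rrr as a prefix and drd as a suffix.
So the next term is rrr·rrrrrrrrrrrr**drddrddrddrd·drd.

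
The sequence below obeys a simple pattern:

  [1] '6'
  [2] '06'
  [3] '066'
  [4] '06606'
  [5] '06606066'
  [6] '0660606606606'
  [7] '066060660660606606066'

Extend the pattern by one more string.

This is a Fibonacci-style word recurrence s(k) = s(k−1)·s(k−2): e.g. 06·6 = 066.
So term 8 is 066060660660606606066·0660606606606.

0660606606606066060660660606606606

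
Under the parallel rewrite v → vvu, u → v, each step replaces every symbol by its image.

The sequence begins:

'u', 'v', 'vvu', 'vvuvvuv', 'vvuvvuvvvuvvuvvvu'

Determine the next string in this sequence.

vvuvvuvvvuvvuvvvuvvuvvuvvvuvvuvvvuvvuvvuv

Replace each of the 17 characters of vvuvvuvvvuvvuvvvu in place — vvu vvu v vvu vvu v vvu vvu vvu v vvu vvu v vvu vvu vvu v — and concatenate.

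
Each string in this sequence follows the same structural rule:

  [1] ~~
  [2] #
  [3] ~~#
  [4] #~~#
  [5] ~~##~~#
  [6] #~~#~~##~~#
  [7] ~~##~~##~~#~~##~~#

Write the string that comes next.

#~~#~~##~~#~~##~~##~~#~~##~~#

From term 3 onward, concatenate the second-to-last term with the last: ~~·# = ~~#, #·~~# = #~~#, …
The next term joins #~~#~~##~~# and ~~##~~##~~#~~##~~#.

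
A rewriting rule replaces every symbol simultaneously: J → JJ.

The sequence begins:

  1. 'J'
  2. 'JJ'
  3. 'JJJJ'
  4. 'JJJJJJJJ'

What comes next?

JJJJJJJJJJJJJJJJ

Expanding JJJJJJJJ: J→JJ, J→JJ, J→JJ, J→JJ, J→JJ, J→JJ, J→JJ, J→JJ. Concatenated: JJ JJ JJ JJ JJ JJ JJ JJ.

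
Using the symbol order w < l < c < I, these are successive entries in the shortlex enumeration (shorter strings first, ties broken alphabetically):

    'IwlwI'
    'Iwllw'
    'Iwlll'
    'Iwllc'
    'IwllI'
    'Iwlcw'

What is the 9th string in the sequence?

Continuing the enumeration 3 steps past Iwlcw: Iwlcw → Iwlcl → Iwlcc → (answer).

IwlcI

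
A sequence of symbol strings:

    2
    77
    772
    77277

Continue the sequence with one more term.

This is a Fibonacci-style word recurrence s(k) = s(k−1)·s(k−2): e.g. 77·2 = 772.
So term 5 is 77277·772.

77277772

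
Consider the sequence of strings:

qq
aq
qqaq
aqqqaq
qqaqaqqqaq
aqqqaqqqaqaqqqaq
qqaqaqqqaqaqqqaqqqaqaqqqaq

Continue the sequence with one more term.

Each term (from the third on) is the two preceding terms concatenated in order: term 3 = qq·aq = qqaq.
Continuing: aqqqaqqqaqaqqqaq · qqaqaqqqaqaqqqaqqqaqaqqqaq gives term 8.

aqqqaqqqaqaqqqaqqqaqaqqqaqaqqqaqqqaqaqqqaq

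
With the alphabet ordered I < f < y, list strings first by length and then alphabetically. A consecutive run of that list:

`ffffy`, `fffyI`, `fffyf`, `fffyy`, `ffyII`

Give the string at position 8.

Continuing the enumeration 3 steps past ffyII: ffyII → ffyIf → ffyIy → (answer).

ffyfI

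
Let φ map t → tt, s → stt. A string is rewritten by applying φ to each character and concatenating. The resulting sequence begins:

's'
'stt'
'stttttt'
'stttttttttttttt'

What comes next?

Applying the rule to each of the 15 symbols of stttttttttttttt gives the pieces stt tt tt tt tt tt tt tt tt tt tt tt tt tt tt, which concatenate to the answer.

stttttttttttttttttttttttttttttt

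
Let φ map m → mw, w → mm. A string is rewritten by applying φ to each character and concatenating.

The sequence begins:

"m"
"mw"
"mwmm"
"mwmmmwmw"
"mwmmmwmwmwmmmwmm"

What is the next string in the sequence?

Rewriting the 16 symbols of mwmmmwmwmwmmmwmm one by one yields mw mm mw mw mw mm mw mm mw mm mw mw mw mm mw mw; concatenated:

mwmmmwmwmwmmmwmmmwmmmwmwmwmmmwmw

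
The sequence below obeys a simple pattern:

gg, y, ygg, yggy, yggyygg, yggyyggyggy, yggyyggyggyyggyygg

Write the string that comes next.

yggyyggyggyyggyyggyggyyggyggy

Each term (from the third on) is the previous term followed by the one before it: term 3 = y·gg = ygg.
The next term joins yggyyggyggyyggyygg and yggyyggyggy.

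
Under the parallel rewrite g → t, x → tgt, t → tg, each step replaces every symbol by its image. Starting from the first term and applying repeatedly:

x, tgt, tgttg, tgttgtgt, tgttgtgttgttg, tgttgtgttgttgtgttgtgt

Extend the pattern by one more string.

φ(tgttgtgttgttgtgttgtgt) expands symbol-by-symbol to tg t tg tg t tg t tg tg t tg tg t tg t tg tg t tg t tg; joining the 21 pieces gives the next term.

tgttgtgttgttgtgttgtgttgttgtgttgttg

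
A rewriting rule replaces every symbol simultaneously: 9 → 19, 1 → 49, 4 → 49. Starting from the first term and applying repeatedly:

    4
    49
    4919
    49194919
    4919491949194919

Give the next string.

49194919491949194919491949194919

Applying the rule to each of the 16 symbols of 4919491949194919 gives the pieces 49 19 49 19 49 19 49 19 49 19 49 19 49 19 49 19, which concatenate to the answer.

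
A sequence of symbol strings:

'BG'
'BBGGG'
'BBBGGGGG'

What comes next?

BBBBGGGGGGG

Each string has the form B^{n} G^{2n-1} (n = 1, 2, …).
For the next term, n = 4, so the run lengths are 4, 7.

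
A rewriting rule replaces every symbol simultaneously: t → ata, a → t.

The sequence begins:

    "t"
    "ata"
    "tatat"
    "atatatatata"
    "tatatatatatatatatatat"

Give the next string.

φ(tatatatatatatatatatat) expands symbol-by-symbol to ata t ata t ata t ata t ata t ata t ata t ata t ata t ata t ata; joining the 21 pieces gives the next term.

atatatatatatatatatatatatatatatatatatatatata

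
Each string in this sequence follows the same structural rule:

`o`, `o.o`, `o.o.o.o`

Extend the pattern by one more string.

s(k+1) = s(k)·.·s(k) — each term doubles the last with '.' between the halves.
Doubling o.o.o.o with '.' between the halves:

o.o.o.o.o.o.o.o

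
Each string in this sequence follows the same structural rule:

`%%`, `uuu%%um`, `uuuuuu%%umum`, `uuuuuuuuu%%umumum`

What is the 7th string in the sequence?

uuuuuuuuuuuuuuuuuu%%umumumumumum

Every step adds uuu to the front and um to the end of the previous string.
From uuuuuuuuu%%umumum, 3 further steps: uuuuuuuuu%%umumum → uuuuuuuuuuuu%%umumumum → uuuuuuuuuuuuuuu%%umumumumum → (answer).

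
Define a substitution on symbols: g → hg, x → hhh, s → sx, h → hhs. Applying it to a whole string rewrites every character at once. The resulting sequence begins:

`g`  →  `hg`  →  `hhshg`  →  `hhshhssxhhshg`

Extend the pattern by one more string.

hhshhssxhhshhssxsxhhhhhshhssxhhshg

Replace each of the 13 characters of hhshhssxhhshg in place — hhs hhs sx hhs hhs sx sx hhh hhs hhs sx hhs hg — and concatenate.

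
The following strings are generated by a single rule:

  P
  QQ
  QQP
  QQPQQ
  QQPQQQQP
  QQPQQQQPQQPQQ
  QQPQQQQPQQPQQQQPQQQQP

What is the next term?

QQPQQQQPQQPQQQQPQQQQPQQPQQQQPQQPQQ

This is a Fibonacci-style word recurrence s(k) = s(k−1)·s(k−2): e.g. QQ·P = QQP.
So term 8 is QQPQQQQPQQPQQQQPQQQQP·QQPQQQQPQQPQQ.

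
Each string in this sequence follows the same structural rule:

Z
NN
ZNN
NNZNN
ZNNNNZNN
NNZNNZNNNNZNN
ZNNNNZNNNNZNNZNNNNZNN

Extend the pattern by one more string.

From term 3 onward, concatenate the second-to-last term with the last: Z·NN = ZNN, NN·ZNN = NNZNN, …
Continuing: NNZNNZNNNNZNN · ZNNNNZNNNNZNNZNNNNZNN gives term 8.

NNZNNZNNNNZNNZNNNNZNNNNZNNZNNNNZNN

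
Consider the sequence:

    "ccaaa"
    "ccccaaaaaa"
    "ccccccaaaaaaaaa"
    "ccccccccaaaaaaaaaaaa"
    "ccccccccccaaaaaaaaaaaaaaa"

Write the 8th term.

Each string has the form c^{2n} a^{3n} (n = 1, 2, …).
Setting n = 8 gives 16, 24 characters in each block.

ccccccccccccccccaaaaaaaaaaaaaaaaaaaaaaaa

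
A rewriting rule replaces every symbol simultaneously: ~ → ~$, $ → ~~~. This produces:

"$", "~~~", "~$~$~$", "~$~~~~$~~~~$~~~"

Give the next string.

~$~~~~$~$~$~$~~~~$~$~$~$~~~~$~$~$

Replace each of the 15 characters of ~$~~~~$~~~~$~~~ in place — ~$ ~~~ ~$ ~$ ~$ ~$ ~~~ ~$ ~$ ~$ ~$ ~~~ ~$ ~$ ~$ — and concatenate.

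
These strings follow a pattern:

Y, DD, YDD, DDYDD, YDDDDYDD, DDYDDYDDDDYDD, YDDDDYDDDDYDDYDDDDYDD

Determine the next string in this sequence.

From term 3 onward, concatenate the second-to-last term with the last: Y·DD = YDD, DD·YDD = DDYDD, …
The next term joins DDYDDYDDDDYDD and YDDDDYDDDDYDDYDDDDYDD.

DDYDDYDDDDYDDYDDDDYDDDDYDDYDDDDYDD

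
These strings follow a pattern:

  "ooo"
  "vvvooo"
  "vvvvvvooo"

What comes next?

Each term is the previous one with vvv prepended.
Applying this once more to vvvvvvooo:

vvvvvvvvvooo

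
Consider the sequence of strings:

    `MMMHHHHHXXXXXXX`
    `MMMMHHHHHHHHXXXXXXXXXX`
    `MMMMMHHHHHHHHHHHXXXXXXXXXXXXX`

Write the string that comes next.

The n-th term is n+1 M's then 3n-1 H's then 3n+1 X's, where the shown terms are n = 2, 3, 4.
For the next term, n = 5, so the run lengths are 6, 14, 16.

MMMMMMHHHHHHHHHHHHHHXXXXXXXXXXXXXXXX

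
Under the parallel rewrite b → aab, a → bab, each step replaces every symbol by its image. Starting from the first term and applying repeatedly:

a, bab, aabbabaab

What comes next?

Apply φ to aabbabaab symbol by symbol: a→bab, a→bab, b→aab, b→aab, a→bab, b→aab, a→bab, a→bab, b→aab; joined: bab bab aab aab bab aab bab bab aab.

babbabaabaabbabaabbabbabaab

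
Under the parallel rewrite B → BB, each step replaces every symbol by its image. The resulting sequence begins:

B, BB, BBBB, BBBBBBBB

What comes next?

BBBBBBBBBBBBBBBB

Apply φ to BBBBBBBB symbol by symbol: B→BB, B→BB, B→BB, B→BB, B→BB, B→BB, B→BB, B→BB; joined: BB BB BB BB BB BB BB BB.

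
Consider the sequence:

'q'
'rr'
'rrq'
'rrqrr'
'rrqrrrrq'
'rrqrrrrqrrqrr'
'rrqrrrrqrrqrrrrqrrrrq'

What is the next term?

rrqrrrrqrrqrrrrqrrrrqrrqrrrrqrrqrr

From term 3 onward, concatenate the last term with the second-to-last: rr·q = rrq, rrq·rr = rrqrr, …
The next term joins rrqrrrrqrrqrrrrqrrrrq and rrqrrrrqrrqrr.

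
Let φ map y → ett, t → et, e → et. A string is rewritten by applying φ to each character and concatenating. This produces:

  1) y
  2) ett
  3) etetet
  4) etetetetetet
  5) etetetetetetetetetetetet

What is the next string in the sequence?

etetetetetetetetetetetetetetetetetetetetetetetet

Replace each of the 24 characters of etetetetetetetetetetetet in place — et et et et et et et et et et et et et et et et et et et et et et et et — and concatenate.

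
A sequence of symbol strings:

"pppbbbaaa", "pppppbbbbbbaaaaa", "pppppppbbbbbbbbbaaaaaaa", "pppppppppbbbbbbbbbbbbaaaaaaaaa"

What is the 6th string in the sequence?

The n-th term is 2n+1 p's then 3n b's then 2n+1 a's (n = 1, 2, …).
At n = 6 the blocks have lengths 13, 18, 13.

pppppppppppppbbbbbbbbbbbbbbbbbbaaaaaaaaaaaaa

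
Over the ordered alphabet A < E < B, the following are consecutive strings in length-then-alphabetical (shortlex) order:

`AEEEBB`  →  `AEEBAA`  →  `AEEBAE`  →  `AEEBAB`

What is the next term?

Find the rightmost character of AEEBAB below B, bump it to the next letter, and reset everything to its right to A.

AEEBEA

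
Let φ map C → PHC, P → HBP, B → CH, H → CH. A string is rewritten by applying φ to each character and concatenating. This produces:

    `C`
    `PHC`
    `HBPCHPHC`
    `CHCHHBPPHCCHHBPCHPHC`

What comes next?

Replace each of the 20 characters of CHCHHBPPHCCHHBPCHPHC in place — PHC CH PHC CH CH CH HBP HBP CH PHC PHC CH CH CH HBP PHC CH HBP CH PHC — and concatenate.

PHCCHPHCCHCHCHHBPHBPCHPHCPHCCHCHCHHBPPHCCHHBPCHPHC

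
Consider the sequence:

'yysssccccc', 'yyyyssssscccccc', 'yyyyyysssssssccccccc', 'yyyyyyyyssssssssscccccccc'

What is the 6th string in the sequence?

Each string has the form y^{2n-2} s^{2n-1} c^{n+3}, where the shown terms are n = 2, 3, 4, 5.
Setting n = 7 gives 12, 13, 10 characters in each block.

yyyyyyyyyyyyssssssssssssscccccccccc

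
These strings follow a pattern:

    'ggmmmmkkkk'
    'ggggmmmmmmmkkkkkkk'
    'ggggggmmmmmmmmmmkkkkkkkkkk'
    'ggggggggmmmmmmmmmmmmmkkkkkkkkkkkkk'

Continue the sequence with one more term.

ggggggggggmmmmmmmmmmmmmmmmkkkkkkkkkkkkkkkk

The n-th term is 2n g's then 3n+1 m's then 3n+1 k's (n = 1, 2, …).
For the next term, n = 5, so the run lengths are 10, 16, 16.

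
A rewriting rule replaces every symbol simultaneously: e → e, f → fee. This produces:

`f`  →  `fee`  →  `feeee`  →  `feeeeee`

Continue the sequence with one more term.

Expanding feeeeee: f→fee, e→e, e→e, e→e, e→e, e→e, e→e. Concatenated: fee e e e e e e.

feeeeeeee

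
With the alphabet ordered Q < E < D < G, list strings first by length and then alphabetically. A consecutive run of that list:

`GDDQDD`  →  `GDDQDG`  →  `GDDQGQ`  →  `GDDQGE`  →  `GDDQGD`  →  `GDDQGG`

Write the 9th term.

GDDEQD

Stepping forward 3 times from GDDQGG: GDDQGG → GDDEQQ → GDDEQE, then the target.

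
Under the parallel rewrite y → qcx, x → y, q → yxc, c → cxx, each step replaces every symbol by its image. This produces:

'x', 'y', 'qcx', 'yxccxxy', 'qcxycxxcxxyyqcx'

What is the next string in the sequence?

Rewriting the 15 symbols of qcxycxxcxxyyqcx one by one yields yxc cxx y qcx cxx y y cxx y y qcx qcx yxc cxx y; concatenated:

yxccxxyqcxcxxyycxxyyqcxqcxyxccxxy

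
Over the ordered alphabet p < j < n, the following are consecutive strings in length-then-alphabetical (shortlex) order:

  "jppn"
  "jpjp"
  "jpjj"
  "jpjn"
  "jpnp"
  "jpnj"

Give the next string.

Treat jpnj as a base-3 numeral over the given alphabet and add one, carrying through any trailing n's.

jpnn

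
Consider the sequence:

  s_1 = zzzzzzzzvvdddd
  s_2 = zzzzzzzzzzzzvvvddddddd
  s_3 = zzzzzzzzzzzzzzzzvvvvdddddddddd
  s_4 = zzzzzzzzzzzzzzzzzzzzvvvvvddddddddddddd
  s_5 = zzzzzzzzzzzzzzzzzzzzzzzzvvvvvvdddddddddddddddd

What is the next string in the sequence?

Term n consists of 4n z's, followed by n v's, followed by 3n-2 d's, where the shown terms are n = 2, 3, 4, 5, 6.
Setting n = 7 gives 28, 7, 19 characters in each block.

zzzzzzzzzzzzzzzzzzzzzzzzzzzzvvvvvvvddddddddddddddddddd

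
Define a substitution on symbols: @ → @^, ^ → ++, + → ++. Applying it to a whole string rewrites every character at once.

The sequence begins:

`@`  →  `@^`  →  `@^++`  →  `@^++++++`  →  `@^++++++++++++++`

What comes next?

@^++++++++++++++++++++++++++++++

Applying the rule to each of the 16 symbols of @^++++++++++++++ gives the pieces @^ ++ ++ ++ ++ ++ ++ ++ ++ ++ ++ ++ ++ ++ ++ ++, which concatenate to the answer.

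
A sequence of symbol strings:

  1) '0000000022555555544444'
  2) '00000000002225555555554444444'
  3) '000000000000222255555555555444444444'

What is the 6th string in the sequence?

Each string has the form 0^{2n+2} 2^{n-1} 5^{2n+1} 4^{2n-1}, where the shown terms are n = 3, 4, 5.
Setting n = 8 gives 18, 7, 17, 15 characters in each block.

000000000000000000222222255555555555555555444444444444444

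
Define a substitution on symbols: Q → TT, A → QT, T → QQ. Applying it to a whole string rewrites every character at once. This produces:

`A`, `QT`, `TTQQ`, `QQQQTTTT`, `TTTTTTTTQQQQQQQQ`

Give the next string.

QQQQQQQQQQQQQQQQTTTTTTTTTTTTTTTT

φ(TTTTTTTTQQQQQQQQ) expands symbol-by-symbol to QQ QQ QQ QQ QQ QQ QQ QQ TT TT TT TT TT TT TT TT; joining the 16 pieces gives the next term.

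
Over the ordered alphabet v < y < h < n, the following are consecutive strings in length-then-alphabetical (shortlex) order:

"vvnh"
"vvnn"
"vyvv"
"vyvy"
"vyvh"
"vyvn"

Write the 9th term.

Advancing 3 positions from vyvn through vyvn → vyyv → vyyy reaches term 9.

vyyh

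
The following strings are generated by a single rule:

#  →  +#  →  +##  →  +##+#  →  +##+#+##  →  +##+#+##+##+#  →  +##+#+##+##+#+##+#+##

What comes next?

Each term (from the third on) is the previous term followed by the one before it: term 3 = +#·# = +##.
Continuing: +##+#+##+##+#+##+#+## · +##+#+##+##+# gives term 8.

+##+#+##+##+#+##+#+##+##+#+##+##+#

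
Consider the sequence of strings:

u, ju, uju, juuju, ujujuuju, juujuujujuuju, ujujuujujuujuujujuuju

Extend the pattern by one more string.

Each term (from the third on) is the two preceding terms concatenated in order: term 3 = u·ju = uju.
So term 8 is juujuujujuuju·ujujuujujuujuujujuuju.

juujuujujuujuujujuujujuujuujujuuju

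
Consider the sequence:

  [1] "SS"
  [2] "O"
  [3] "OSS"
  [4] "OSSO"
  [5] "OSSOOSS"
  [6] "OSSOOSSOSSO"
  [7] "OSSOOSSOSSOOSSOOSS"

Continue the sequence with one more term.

This is a Fibonacci-style word recurrence s(k) = s(k−1)·s(k−2): e.g. O·SS = OSS.
So term 8 is OSSOOSSOSSOOSSOOSS·OSSOOSSOSSO.

OSSOOSSOSSOOSSOOSSOSSOOSSOSSO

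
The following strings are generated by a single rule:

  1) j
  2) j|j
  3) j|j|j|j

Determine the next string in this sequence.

Every step duplicates the string with '|' between the halves.
Doubling j|j|j|j with '|' between the halves:

j|j|j|j|j|j|j|j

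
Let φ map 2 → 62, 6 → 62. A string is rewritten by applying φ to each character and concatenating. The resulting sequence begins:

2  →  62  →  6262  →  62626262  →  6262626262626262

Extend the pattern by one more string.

62626262626262626262626262626262

Replace each of the 16 characters of 6262626262626262 in place — 62 62 62 62 62 62 62 62 62 62 62 62 62 62 62 62 — and concatenate.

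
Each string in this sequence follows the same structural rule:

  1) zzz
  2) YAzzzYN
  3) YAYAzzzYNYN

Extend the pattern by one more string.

s(k+1) = YA·s(k)·YN, so each term gains YA as a prefix and YN as a suffix.
Applying this once more to YAYAzzzYNYN:

YAYAYAzzzYNYNYN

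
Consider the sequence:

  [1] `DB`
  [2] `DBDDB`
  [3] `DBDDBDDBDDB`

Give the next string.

s(k+1) = s(k)·D·s(k) — each term doubles the last with 'D' between the halves.
One more doubling of DBDDBDDBDDB gives the answer.

DBDDBDDBDDBDDBDDBDDBDDB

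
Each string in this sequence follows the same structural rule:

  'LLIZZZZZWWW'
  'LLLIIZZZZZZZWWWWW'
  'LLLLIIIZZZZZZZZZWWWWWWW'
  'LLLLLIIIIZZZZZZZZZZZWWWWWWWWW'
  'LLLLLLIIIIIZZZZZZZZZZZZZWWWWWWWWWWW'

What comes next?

Term n consists of n L's, followed by n-1 I's, followed by 2n+1 Z's, followed by 2n-1 W's, where the shown terms are n = 2, 3, 4, 5, 6.
At n = 7 the blocks have lengths 7, 6, 15, 13.

LLLLLLLIIIIIIZZZZZZZZZZZZZZZWWWWWWWWWWWWW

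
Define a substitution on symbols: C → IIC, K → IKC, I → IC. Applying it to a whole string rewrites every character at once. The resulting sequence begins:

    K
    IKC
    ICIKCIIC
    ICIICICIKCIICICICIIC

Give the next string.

Applying the rule to each of the 20 symbols of ICIICICIKCIICICICIIC gives the pieces IC IIC IC IC IIC IC IIC IC IKC IIC IC IC IIC IC IIC IC IIC IC IC IIC, which concatenate to the answer.

ICIICICICIICICIICICIKCIICICICIICICIICICIICICICIIC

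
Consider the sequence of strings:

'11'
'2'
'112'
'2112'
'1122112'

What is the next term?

Each term (from the third on) is the two preceding terms concatenated in order: term 3 = 11·2 = 112.
The next term joins 2112 and 1122112.

21121122112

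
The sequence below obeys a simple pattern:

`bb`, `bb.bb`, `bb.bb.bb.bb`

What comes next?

s(k+1) = s(k)·.·s(k) — each term doubles the last with '.' between the halves.
Doubling bb.bb.bb.bb with '.' between the halves:

bb.bb.bb.bb.bb.bb.bb.bb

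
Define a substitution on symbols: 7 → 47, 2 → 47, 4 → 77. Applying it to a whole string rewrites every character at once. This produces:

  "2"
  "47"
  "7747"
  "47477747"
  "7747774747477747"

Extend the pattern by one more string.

Replace each of the 16 characters of 7747774747477747 in place — 47 47 77 47 47 47 77 47 77 47 77 47 47 47 77 47 — and concatenate.

47477747474777477747774747477747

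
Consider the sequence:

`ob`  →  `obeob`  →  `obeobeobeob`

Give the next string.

Every step duplicates the string with 'e' between the halves.
So the next term is two copies of obeobeobeob with 'e' between the halves.

obeobeobeobeobeobeobeob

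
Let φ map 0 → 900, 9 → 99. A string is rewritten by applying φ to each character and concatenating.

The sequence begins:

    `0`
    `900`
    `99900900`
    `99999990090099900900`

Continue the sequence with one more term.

Rewriting the 20 symbols of 99999990090099900900 one by one yields 99 99 99 99 99 99 99 900 900 99 900 900 99 99 99 900 900 99 900 900; concatenated:

999999999999999009009990090099999990090099900900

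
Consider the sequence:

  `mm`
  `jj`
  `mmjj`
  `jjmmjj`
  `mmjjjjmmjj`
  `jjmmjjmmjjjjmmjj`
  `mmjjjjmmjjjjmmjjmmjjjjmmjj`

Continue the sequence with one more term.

jjmmjjmmjjjjmmjjmmjjjjmmjjjjmmjjmmjjjjmmjj

This is a Fibonacci-style word recurrence s(k) = s(k−2)·s(k−1): e.g. mm·jj = mmjj.
The next term joins jjmmjjmmjjjjmmjj and mmjjjjmmjjjjmmjjmmjjjjmmjj.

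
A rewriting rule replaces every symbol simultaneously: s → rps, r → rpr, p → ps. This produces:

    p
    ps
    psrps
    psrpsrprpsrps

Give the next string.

Applying the rule to each of the 13 symbols of psrpsrprpsrps gives the pieces ps rps rpr ps rps rpr ps rpr ps rps rpr ps rps, which concatenate to the answer.

psrpsrprpsrpsrprpsrprpsrpsrprpsrps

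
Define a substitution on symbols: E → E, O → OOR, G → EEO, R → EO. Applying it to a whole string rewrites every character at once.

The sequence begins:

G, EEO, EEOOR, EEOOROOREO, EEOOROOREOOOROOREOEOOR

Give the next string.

Replace each of the 22 characters of EEOOROOREOOOROOREOEOOR in place — E E OOR OOR EO OOR OOR EO E OOR OOR OOR EO OOR OOR EO E OOR E OOR OOR EO — and concatenate.

EEOOROOREOOOROOREOEOOROOROOREOOOROOREOEOOREOOROOREO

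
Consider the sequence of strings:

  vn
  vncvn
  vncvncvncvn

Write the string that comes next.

vncvncvncvncvncvncvncvn

Every step duplicates the string with 'c' between the halves.
One more doubling of vncvncvncvn gives the answer.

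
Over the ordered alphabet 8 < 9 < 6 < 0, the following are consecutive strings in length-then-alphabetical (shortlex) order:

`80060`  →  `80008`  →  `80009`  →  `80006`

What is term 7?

98889

Advancing 3 positions from 80006 through 80006 → 80000 → 98888 reaches term 7.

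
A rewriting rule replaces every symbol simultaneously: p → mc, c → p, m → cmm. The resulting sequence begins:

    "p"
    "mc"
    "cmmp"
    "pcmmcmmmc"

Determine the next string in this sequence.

mcpcmmcmmpcmmcmmcmmp

Apply φ to pcmmcmmmc symbol by symbol: p→mc, c→p, m→cmm, m→cmm, c→p, m→cmm, m→cmm, m→cmm, c→p; joined: mc p cmm cmm p cmm cmm cmm p.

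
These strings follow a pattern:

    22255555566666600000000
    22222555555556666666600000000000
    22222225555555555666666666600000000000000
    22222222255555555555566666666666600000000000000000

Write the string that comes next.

Term n consists of 2n-1 2's, followed by 2n+2 5's, followed by 2n+2 6's, followed by 3n+2 0's, where the shown terms are n = 2, 3, 4, 5.
For the next term, n = 6, so the run lengths are 11, 14, 14, 20.

22222222222555555555555556666666666666600000000000000000000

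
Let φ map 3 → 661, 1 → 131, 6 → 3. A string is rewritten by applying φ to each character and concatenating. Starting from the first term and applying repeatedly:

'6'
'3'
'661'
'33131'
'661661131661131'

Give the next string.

Rewriting the 15 symbols of 661661131661131 one by one yields 3 3 131 3 3 131 131 661 131 3 3 131 131 661 131; concatenated:

331313313113166113133131131661131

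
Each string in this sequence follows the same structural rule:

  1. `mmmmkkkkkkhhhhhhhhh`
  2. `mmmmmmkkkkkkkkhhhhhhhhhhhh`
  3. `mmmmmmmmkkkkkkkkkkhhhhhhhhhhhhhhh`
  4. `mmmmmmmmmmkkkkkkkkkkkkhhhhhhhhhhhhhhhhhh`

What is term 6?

mmmmmmmmmmmmmmkkkkkkkkkkkkkkkkhhhhhhhhhhhhhhhhhhhhhhhh

Term n consists of 2n m's, followed by 2n+2 k's, followed by 3n+3 h's, where the shown terms are n = 2, 3, 4, 5.
For term 6, n = 7, so the run lengths are 14, 16, 24.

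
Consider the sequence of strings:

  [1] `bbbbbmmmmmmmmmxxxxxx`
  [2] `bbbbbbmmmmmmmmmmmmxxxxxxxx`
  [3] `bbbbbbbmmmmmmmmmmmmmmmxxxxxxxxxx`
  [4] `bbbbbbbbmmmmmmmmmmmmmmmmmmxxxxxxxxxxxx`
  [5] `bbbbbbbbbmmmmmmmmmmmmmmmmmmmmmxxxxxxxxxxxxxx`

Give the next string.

Reading off run lengths: b runs 5, 6, 7, 8, 9; m runs 9, 12, 15, 18, 21; x runs 6, 8, 10, 12, 14 — each is linear in n, where the shown terms are n = 3, 4, 5, 6, 7.
Setting n = 8 gives 10, 24, 16 characters in each block.

bbbbbbbbbbmmmmmmmmmmmmmmmmmmmmmmmmxxxxxxxxxxxxxxxx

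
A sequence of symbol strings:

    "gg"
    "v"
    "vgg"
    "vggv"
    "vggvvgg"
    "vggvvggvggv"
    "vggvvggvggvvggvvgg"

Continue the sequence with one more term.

vggvvggvggvvggvvggvggvvggvggv

This is a Fibonacci-style word recurrence s(k) = s(k−1)·s(k−2): e.g. v·gg = vgg.
The next term joins vggvvggvggvvggvvgg and vggvvggvggv.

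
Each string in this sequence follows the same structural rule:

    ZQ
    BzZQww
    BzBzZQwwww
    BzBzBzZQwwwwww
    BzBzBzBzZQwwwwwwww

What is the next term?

Every step adds Bz to the front and ww to the end of the previous string.
Applying this once more to BzBzBzBzZQwwwwwwww:

BzBzBzBzBzZQwwwwwwwwww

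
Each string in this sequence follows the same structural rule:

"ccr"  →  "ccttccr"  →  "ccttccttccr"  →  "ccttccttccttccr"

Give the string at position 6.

ccttccttccttccttccttccr

Each term is the previous one with cctt prepended.
From ccttccttccttccr, 2 further steps: ccttccttccttccr → ccttccttccttccttccr → (answer).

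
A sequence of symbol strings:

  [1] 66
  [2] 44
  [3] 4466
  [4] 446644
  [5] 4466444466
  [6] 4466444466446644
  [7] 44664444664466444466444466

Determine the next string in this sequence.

446644446644664444664444664466444466446644

Each term (from the third on) is the previous term followed by the one before it: term 3 = 44·66 = 4466.
So term 8 is 44664444664466444466444466·4466444466446644.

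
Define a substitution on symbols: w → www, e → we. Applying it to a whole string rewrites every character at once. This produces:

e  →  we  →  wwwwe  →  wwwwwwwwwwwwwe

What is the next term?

Rewriting the 14 symbols of wwwwwwwwwwwwwe one by one yields www www www www www www www www www www www www www we; concatenated:

wwwwwwwwwwwwwwwwwwwwwwwwwwwwwwwwwwwwwwwwe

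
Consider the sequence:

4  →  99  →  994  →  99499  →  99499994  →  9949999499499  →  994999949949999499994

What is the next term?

Each term (from the third on) is the previous term followed by the one before it: term 3 = 99·4 = 994.
The next term joins 994999949949999499994 and 9949999499499.

9949999499499994999949949999499499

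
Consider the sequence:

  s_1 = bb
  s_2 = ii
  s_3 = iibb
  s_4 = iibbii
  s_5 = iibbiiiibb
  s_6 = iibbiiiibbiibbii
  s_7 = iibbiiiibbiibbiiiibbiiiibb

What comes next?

From term 3 onward, concatenate the last term with the second-to-last: ii·bb = iibb, iibb·ii = iibbii, …
So term 8 is iibbiiiibbiibbiiiibbiiiibb·iibbiiiibbiibbii.

iibbiiiibbiibbiiiibbiiiibbiibbiiiibbiibbii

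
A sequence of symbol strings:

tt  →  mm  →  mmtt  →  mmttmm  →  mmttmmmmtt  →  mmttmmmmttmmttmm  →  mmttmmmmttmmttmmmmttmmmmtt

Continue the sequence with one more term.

mmttmmmmttmmttmmmmttmmmmttmmttmmmmttmmttmm

This is a Fibonacci-style word recurrence s(k) = s(k−1)·s(k−2): e.g. mm·tt = mmtt.
So term 8 is mmttmmmmttmmttmmmmttmmmmtt·mmttmmmmttmmttmm.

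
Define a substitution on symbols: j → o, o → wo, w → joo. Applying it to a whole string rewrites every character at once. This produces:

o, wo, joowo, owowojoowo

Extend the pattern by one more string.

Expanding owowojoowo: o→wo, w→joo, o→wo, w→joo, o→wo, j→o, o→wo, o→wo, w→joo, o→wo. Concatenated: wo joo wo joo wo o wo wo joo wo.

wojoowojoowoowowojoowo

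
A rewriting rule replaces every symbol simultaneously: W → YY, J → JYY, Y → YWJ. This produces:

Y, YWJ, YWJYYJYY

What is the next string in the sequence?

Apply φ to YWJYYJYY symbol by symbol: Y→YWJ, W→YY, J→JYY, Y→YWJ, Y→YWJ, J→JYY, Y→YWJ, Y→YWJ; joined: YWJ YY JYY YWJ YWJ JYY YWJ YWJ.

YWJYYJYYYWJYWJJYYYWJYWJ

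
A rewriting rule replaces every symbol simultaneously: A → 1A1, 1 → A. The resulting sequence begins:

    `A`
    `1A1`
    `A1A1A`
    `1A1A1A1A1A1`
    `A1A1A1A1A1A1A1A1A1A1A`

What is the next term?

Rewriting the 21 symbols of A1A1A1A1A1A1A1A1A1A1A one by one yields 1A1 A 1A1 A 1A1 A 1A1 A 1A1 A 1A1 A 1A1 A 1A1 A 1A1 A 1A1 A 1A1; concatenated:

1A1A1A1A1A1A1A1A1A1A1A1A1A1A1A1A1A1A1A1A1A1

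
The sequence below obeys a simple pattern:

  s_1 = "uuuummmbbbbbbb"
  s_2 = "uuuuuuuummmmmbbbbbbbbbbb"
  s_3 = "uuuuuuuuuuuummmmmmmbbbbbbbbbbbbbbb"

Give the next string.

Term n consists of 4n u's, followed by 2n+1 m's, followed by 4n+3 b's (n = 1, 2, …).
Setting n = 4 gives 16, 9, 19 characters in each block.

uuuuuuuuuuuuuuuummmmmmmmmbbbbbbbbbbbbbbbbbbb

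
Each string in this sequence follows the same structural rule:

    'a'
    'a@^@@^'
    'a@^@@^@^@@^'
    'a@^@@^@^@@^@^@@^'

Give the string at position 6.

a@^@@^@^@@^@^@@^@^@@^@^@@^

The strings grow by a fixed suffix @^@@^ each time.
From a@^@@^@^@@^@^@@^, 2 further steps: a@^@@^@^@@^@^@@^ → a@^@@^@^@@^@^@@^@^@@^ → (answer).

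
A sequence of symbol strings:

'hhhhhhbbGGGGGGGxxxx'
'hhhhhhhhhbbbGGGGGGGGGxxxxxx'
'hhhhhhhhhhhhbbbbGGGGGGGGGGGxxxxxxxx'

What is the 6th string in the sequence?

Term n consists of 3n h's, followed by n b's, followed by 2n+3 G's, followed by 2n x's, where the shown terms are n = 2, 3, 4.
At n = 7 the blocks have lengths 21, 7, 17, 14.

hhhhhhhhhhhhhhhhhhhhhbbbbbbbGGGGGGGGGGGGGGGGGxxxxxxxxxxxxxx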